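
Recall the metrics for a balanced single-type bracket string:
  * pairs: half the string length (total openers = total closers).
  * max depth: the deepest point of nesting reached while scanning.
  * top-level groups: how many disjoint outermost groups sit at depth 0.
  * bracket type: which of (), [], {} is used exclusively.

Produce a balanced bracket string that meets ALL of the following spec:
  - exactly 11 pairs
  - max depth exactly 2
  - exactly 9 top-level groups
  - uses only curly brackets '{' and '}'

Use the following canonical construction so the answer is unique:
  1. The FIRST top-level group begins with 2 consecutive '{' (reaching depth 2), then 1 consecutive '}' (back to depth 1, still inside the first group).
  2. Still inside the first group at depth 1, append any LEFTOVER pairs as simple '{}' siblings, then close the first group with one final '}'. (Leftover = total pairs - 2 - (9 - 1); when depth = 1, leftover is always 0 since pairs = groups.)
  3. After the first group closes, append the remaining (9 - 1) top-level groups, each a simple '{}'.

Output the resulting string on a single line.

Spec: pairs=11 depth=2 groups=9
Leftover pairs = 11 - 2 - (9-1) = 1
First group: deep chain of depth 2 + 1 sibling pairs
Remaining 8 groups: simple '{}' each

Answer: {{}{}}{}{}{}{}{}{}{}{}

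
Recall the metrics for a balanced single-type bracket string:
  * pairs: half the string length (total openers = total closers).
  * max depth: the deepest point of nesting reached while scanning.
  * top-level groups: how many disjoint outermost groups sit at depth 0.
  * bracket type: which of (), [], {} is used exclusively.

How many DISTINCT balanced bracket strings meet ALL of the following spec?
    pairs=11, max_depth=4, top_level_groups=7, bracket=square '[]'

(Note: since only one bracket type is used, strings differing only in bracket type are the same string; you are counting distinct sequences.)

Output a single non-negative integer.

Answer: 77

Derivation:
Spec: pairs=11 depth=4 groups=7
Count(depth <= 4) = 630
Count(depth <= 3) = 553
Count(depth == 4) = 630 - 553 = 77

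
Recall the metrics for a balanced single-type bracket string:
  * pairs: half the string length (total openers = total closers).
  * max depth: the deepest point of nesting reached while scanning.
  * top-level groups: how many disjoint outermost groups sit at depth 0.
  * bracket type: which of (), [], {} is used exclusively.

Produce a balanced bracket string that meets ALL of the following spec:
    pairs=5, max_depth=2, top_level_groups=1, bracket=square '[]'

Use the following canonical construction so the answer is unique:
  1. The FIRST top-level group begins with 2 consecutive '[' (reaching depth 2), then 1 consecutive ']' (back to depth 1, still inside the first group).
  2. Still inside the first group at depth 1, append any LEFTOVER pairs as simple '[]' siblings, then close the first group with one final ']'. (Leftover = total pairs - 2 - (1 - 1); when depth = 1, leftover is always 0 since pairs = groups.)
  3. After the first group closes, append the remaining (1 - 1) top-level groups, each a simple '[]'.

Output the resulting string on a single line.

Answer: [[][][][]]

Derivation:
Spec: pairs=5 depth=2 groups=1
Leftover pairs = 5 - 2 - (1-1) = 3
First group: deep chain of depth 2 + 3 sibling pairs
Remaining 0 groups: simple '[]' each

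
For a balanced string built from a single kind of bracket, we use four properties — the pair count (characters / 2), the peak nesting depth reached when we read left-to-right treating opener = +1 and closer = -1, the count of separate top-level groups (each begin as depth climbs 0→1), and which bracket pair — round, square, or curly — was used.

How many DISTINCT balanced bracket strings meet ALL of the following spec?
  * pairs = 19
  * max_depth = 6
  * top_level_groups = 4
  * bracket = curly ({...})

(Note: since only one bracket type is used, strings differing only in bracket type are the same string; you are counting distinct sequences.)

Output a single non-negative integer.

Spec: pairs=19 depth=6 groups=4
Count(depth <= 6) = 158087744
Count(depth <= 5) = 101765484
Count(depth == 6) = 158087744 - 101765484 = 56322260

Answer: 56322260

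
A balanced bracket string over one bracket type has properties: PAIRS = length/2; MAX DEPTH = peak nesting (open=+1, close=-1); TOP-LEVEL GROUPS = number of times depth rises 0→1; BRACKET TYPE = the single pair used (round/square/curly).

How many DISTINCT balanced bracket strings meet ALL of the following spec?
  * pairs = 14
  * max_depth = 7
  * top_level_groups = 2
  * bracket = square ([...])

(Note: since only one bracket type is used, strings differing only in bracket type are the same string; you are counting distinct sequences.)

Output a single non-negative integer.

Spec: pairs=14 depth=7 groups=2
Count(depth <= 7) = 682640
Count(depth <= 6) = 575921
Count(depth == 7) = 682640 - 575921 = 106719

Answer: 106719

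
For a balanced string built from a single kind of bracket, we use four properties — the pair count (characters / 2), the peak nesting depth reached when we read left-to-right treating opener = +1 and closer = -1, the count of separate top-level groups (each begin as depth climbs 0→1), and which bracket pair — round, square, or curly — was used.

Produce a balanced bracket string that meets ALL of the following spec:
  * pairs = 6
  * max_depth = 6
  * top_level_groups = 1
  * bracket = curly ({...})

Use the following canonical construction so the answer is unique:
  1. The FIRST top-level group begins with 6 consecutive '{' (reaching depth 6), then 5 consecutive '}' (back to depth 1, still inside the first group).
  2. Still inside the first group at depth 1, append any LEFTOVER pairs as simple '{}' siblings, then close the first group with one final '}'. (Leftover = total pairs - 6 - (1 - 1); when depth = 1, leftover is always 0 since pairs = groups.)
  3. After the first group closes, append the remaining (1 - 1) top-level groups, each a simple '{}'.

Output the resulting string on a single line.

Spec: pairs=6 depth=6 groups=1
Leftover pairs = 6 - 6 - (1-1) = 0
First group: deep chain of depth 6 + 0 sibling pairs
Remaining 0 groups: simple '{}' each

Answer: {{{{{{}}}}}}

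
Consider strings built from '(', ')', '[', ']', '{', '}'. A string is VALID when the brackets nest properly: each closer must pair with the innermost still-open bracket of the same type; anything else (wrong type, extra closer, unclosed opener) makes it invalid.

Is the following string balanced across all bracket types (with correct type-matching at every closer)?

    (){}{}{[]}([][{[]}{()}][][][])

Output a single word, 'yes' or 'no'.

Answer: yes

Derivation:
pos 0: push '('; stack = (
pos 1: ')' matches '('; pop; stack = (empty)
pos 2: push '{'; stack = {
pos 3: '}' matches '{'; pop; stack = (empty)
pos 4: push '{'; stack = {
pos 5: '}' matches '{'; pop; stack = (empty)
pos 6: push '{'; stack = {
pos 7: push '['; stack = {[
pos 8: ']' matches '['; pop; stack = {
pos 9: '}' matches '{'; pop; stack = (empty)
pos 10: push '('; stack = (
pos 11: push '['; stack = ([
pos 12: ']' matches '['; pop; stack = (
pos 13: push '['; stack = ([
pos 14: push '{'; stack = ([{
pos 15: push '['; stack = ([{[
pos 16: ']' matches '['; pop; stack = ([{
pos 17: '}' matches '{'; pop; stack = ([
pos 18: push '{'; stack = ([{
pos 19: push '('; stack = ([{(
pos 20: ')' matches '('; pop; stack = ([{
pos 21: '}' matches '{'; pop; stack = ([
pos 22: ']' matches '['; pop; stack = (
pos 23: push '['; stack = ([
pos 24: ']' matches '['; pop; stack = (
pos 25: push '['; stack = ([
pos 26: ']' matches '['; pop; stack = (
pos 27: push '['; stack = ([
pos 28: ']' matches '['; pop; stack = (
pos 29: ')' matches '('; pop; stack = (empty)
end: stack empty → VALID
Verdict: properly nested → yes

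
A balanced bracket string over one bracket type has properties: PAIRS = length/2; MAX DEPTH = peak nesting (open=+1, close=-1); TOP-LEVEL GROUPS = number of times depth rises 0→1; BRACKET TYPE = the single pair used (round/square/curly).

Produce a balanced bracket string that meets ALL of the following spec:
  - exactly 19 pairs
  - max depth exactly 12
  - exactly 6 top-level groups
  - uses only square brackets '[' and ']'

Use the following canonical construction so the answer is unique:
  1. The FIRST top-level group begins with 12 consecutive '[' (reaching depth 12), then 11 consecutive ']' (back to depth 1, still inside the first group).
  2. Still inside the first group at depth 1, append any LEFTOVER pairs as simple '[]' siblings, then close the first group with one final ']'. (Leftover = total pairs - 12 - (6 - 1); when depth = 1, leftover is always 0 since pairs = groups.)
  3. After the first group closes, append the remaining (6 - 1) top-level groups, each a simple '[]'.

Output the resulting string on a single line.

Answer: [[[[[[[[[[[[]]]]]]]]]]][][]][][][][][]

Derivation:
Spec: pairs=19 depth=12 groups=6
Leftover pairs = 19 - 12 - (6-1) = 2
First group: deep chain of depth 12 + 2 sibling pairs
Remaining 5 groups: simple '[]' each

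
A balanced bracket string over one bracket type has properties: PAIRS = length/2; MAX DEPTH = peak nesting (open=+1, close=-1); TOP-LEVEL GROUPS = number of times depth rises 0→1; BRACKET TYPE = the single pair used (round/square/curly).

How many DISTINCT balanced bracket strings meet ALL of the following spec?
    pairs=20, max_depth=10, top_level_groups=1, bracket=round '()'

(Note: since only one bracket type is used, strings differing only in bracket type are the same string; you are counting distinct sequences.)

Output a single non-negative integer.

Spec: pairs=20 depth=10 groups=1
Count(depth <= 10) = 1689438278
Count(depth <= 9) = 1571649221
Count(depth == 10) = 1689438278 - 1571649221 = 117789057

Answer: 117789057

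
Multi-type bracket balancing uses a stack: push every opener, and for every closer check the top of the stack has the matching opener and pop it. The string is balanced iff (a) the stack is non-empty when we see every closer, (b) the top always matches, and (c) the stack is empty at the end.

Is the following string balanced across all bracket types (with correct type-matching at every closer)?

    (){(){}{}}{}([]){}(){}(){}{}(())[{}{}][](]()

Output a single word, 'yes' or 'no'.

Answer: no

Derivation:
pos 0: push '('; stack = (
pos 1: ')' matches '('; pop; stack = (empty)
pos 2: push '{'; stack = {
pos 3: push '('; stack = {(
pos 4: ')' matches '('; pop; stack = {
pos 5: push '{'; stack = {{
pos 6: '}' matches '{'; pop; stack = {
pos 7: push '{'; stack = {{
pos 8: '}' matches '{'; pop; stack = {
pos 9: '}' matches '{'; pop; stack = (empty)
pos 10: push '{'; stack = {
pos 11: '}' matches '{'; pop; stack = (empty)
pos 12: push '('; stack = (
pos 13: push '['; stack = ([
pos 14: ']' matches '['; pop; stack = (
pos 15: ')' matches '('; pop; stack = (empty)
pos 16: push '{'; stack = {
pos 17: '}' matches '{'; pop; stack = (empty)
pos 18: push '('; stack = (
pos 19: ')' matches '('; pop; stack = (empty)
pos 20: push '{'; stack = {
pos 21: '}' matches '{'; pop; stack = (empty)
pos 22: push '('; stack = (
pos 23: ')' matches '('; pop; stack = (empty)
pos 24: push '{'; stack = {
pos 25: '}' matches '{'; pop; stack = (empty)
pos 26: push '{'; stack = {
pos 27: '}' matches '{'; pop; stack = (empty)
pos 28: push '('; stack = (
pos 29: push '('; stack = ((
pos 30: ')' matches '('; pop; stack = (
pos 31: ')' matches '('; pop; stack = (empty)
pos 32: push '['; stack = [
pos 33: push '{'; stack = [{
pos 34: '}' matches '{'; pop; stack = [
pos 35: push '{'; stack = [{
pos 36: '}' matches '{'; pop; stack = [
pos 37: ']' matches '['; pop; stack = (empty)
pos 38: push '['; stack = [
pos 39: ']' matches '['; pop; stack = (empty)
pos 40: push '('; stack = (
pos 41: saw closer ']' but top of stack is '(' (expected ')') → INVALID
Verdict: type mismatch at position 41: ']' closes '(' → no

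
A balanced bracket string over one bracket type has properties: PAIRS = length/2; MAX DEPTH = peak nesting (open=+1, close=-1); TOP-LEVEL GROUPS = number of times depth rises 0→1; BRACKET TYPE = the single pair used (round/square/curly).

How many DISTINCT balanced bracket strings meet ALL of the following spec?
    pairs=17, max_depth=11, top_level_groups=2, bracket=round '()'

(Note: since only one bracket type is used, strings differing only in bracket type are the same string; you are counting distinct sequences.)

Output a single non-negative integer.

Answer: 177072

Derivation:
Spec: pairs=17 depth=11 groups=2
Count(depth <= 11) = 35311790
Count(depth <= 10) = 35134718
Count(depth == 11) = 35311790 - 35134718 = 177072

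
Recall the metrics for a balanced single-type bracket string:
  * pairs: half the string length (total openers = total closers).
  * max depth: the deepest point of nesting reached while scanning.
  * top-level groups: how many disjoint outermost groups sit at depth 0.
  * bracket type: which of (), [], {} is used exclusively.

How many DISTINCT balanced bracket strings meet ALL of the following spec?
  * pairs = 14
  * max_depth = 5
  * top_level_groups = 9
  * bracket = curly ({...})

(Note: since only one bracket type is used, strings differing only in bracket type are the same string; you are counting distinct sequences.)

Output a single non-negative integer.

Spec: pairs=14 depth=5 groups=9
Count(depth <= 5) = 5499
Count(depth <= 4) = 5364
Count(depth == 5) = 5499 - 5364 = 135

Answer: 135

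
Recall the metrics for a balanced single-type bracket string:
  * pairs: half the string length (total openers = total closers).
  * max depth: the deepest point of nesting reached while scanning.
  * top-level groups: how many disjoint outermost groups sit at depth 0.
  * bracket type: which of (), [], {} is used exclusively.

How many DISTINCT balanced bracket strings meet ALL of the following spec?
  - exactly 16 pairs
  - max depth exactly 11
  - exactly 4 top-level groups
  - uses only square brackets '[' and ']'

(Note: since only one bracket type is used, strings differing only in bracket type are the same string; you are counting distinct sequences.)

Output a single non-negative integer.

Spec: pairs=16 depth=11 groups=4
Count(depth <= 11) = 4345865
Count(depth <= 10) = 4344773
Count(depth == 11) = 4345865 - 4344773 = 1092

Answer: 1092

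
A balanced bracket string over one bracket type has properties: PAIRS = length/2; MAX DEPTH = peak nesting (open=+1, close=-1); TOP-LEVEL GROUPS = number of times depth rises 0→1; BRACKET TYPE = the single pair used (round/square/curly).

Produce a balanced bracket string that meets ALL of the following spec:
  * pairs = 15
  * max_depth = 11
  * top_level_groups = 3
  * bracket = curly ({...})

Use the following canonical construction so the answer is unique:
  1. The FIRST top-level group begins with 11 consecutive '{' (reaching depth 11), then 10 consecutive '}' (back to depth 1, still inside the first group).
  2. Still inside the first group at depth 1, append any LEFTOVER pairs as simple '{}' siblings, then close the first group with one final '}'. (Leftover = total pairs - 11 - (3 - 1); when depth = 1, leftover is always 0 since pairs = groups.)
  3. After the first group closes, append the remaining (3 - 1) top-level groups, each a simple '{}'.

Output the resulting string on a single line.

Spec: pairs=15 depth=11 groups=3
Leftover pairs = 15 - 11 - (3-1) = 2
First group: deep chain of depth 11 + 2 sibling pairs
Remaining 2 groups: simple '{}' each

Answer: {{{{{{{{{{{}}}}}}}}}}{}{}}{}{}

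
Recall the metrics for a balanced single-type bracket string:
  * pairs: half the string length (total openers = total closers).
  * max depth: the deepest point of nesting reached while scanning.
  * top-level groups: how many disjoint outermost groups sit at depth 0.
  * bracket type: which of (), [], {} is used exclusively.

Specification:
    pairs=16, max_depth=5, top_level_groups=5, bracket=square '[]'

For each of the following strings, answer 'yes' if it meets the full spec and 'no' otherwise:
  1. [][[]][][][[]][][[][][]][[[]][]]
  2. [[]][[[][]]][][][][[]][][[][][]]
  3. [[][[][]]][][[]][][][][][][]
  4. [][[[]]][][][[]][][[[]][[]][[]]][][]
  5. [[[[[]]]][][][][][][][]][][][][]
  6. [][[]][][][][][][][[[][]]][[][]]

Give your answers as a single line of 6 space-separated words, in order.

String 1 '[][[]][][][[]][][[][][]][[[]][]]': depth seq [1 0 1 2 1 0 1 0 1 0 1 2 1 0 1 0 1 2 1 2 1 2 1 0 1 2 3 2 1 2 1 0]
  -> pairs=16 depth=3 groups=8 -> no
String 2 '[[]][[[][]]][][][][[]][][[][][]]': depth seq [1 2 1 0 1 2 3 2 3 2 1 0 1 0 1 0 1 0 1 2 1 0 1 0 1 2 1 2 1 2 1 0]
  -> pairs=16 depth=3 groups=8 -> no
String 3 '[[][[][]]][][[]][][][][][][]': depth seq [1 2 1 2 3 2 3 2 1 0 1 0 1 2 1 0 1 0 1 0 1 0 1 0 1 0 1 0]
  -> pairs=14 depth=3 groups=9 -> no
String 4 '[][[[]]][][][[]][][[[]][[]][[]]][][]': depth seq [1 0 1 2 3 2 1 0 1 0 1 0 1 2 1 0 1 0 1 2 3 2 1 2 3 2 1 2 3 2 1 0 1 0 1 0]
  -> pairs=18 depth=3 groups=9 -> no
String 5 '[[[[[]]]][][][][][][][]][][][][]': depth seq [1 2 3 4 5 4 3 2 1 2 1 2 1 2 1 2 1 2 1 2 1 2 1 0 1 0 1 0 1 0 1 0]
  -> pairs=16 depth=5 groups=5 -> yes
String 6 '[][[]][][][][][][][[[][]]][[][]]': depth seq [1 0 1 2 1 0 1 0 1 0 1 0 1 0 1 0 1 0 1 2 3 2 3 2 1 0 1 2 1 2 1 0]
  -> pairs=16 depth=3 groups=10 -> no

Answer: no no no no yes no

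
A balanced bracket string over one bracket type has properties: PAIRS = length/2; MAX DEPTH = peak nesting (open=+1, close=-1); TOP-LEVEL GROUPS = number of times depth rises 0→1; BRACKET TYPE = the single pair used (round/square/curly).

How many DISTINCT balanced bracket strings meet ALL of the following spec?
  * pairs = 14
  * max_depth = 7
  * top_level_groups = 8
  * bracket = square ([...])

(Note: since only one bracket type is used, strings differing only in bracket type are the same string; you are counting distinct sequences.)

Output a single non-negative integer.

Answer: 8

Derivation:
Spec: pairs=14 depth=7 groups=8
Count(depth <= 7) = 15504
Count(depth <= 6) = 15496
Count(depth == 7) = 15504 - 15496 = 8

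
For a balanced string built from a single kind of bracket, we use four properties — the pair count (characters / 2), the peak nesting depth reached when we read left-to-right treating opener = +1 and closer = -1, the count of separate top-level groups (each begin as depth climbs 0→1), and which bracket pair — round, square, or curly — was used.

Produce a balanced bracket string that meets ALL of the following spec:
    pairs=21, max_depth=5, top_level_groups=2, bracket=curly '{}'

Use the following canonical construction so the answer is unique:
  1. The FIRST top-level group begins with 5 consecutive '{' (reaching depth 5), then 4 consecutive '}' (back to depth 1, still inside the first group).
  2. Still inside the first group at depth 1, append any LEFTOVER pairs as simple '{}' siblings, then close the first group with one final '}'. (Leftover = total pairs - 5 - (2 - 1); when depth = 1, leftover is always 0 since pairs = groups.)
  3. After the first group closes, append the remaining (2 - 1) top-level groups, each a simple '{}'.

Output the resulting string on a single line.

Spec: pairs=21 depth=5 groups=2
Leftover pairs = 21 - 5 - (2-1) = 15
First group: deep chain of depth 5 + 15 sibling pairs
Remaining 1 groups: simple '{}' each

Answer: {{{{{}}}}{}{}{}{}{}{}{}{}{}{}{}{}{}{}{}}{}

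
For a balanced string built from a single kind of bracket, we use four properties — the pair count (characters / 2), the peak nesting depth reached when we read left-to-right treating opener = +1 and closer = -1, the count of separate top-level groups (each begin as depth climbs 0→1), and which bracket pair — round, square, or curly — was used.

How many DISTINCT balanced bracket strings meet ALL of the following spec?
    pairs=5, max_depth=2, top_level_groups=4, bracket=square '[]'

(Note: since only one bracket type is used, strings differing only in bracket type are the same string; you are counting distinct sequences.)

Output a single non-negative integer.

Spec: pairs=5 depth=2 groups=4
Count(depth <= 2) = 4
Count(depth <= 1) = 0
Count(depth == 2) = 4 - 0 = 4

Answer: 4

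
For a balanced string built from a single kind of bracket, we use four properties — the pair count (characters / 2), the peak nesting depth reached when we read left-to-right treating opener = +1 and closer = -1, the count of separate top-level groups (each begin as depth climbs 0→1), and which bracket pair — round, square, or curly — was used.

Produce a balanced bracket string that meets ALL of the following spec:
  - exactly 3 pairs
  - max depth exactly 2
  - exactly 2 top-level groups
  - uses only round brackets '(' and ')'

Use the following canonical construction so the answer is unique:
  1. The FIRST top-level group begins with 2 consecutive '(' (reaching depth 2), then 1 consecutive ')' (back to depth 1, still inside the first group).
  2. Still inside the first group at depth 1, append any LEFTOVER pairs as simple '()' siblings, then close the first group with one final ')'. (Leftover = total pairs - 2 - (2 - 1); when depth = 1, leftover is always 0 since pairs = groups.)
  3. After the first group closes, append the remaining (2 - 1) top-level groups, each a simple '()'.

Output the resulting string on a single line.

Spec: pairs=3 depth=2 groups=2
Leftover pairs = 3 - 2 - (2-1) = 0
First group: deep chain of depth 2 + 0 sibling pairs
Remaining 1 groups: simple '()' each

Answer: (())()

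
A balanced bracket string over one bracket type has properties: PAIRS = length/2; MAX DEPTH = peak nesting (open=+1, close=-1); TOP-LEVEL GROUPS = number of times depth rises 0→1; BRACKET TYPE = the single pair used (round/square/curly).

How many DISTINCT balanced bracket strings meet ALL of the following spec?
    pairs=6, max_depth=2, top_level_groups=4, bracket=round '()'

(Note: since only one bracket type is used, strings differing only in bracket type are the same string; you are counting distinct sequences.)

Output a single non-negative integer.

Spec: pairs=6 depth=2 groups=4
Count(depth <= 2) = 10
Count(depth <= 1) = 0
Count(depth == 2) = 10 - 0 = 10

Answer: 10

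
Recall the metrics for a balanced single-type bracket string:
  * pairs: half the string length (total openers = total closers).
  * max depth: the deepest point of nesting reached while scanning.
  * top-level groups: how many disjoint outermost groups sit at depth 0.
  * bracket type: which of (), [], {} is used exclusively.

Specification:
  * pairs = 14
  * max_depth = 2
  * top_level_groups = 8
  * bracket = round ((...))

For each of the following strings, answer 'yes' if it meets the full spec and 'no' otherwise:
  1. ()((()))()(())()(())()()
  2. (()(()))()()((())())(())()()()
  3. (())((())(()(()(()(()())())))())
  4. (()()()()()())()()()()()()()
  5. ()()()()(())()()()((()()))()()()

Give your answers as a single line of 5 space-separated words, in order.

Answer: no no no yes no

Derivation:
String 1 '()((()))()(())()(())()()': depth seq [1 0 1 2 3 2 1 0 1 0 1 2 1 0 1 0 1 2 1 0 1 0 1 0]
  -> pairs=12 depth=3 groups=8 -> no
String 2 '(()(()))()()((())())(())()()()': depth seq [1 2 1 2 3 2 1 0 1 0 1 0 1 2 3 2 1 2 1 0 1 2 1 0 1 0 1 0 1 0]
  -> pairs=15 depth=3 groups=8 -> no
String 3 '(())((())(()(()(()(()())())))())': depth seq [1 2 1 0 1 2 3 2 1 2 3 2 3 4 3 4 5 4 5 6 5 6 5 4 5 4 3 2 1 2 1 0]
  -> pairs=16 depth=6 groups=2 -> no
String 4 '(()()()()()())()()()()()()()': depth seq [1 2 1 2 1 2 1 2 1 2 1 2 1 0 1 0 1 0 1 0 1 0 1 0 1 0 1 0]
  -> pairs=14 depth=2 groups=8 -> yes
String 5 '()()()()(())()()()((()()))()()()': depth seq [1 0 1 0 1 0 1 0 1 2 1 0 1 0 1 0 1 0 1 2 3 2 3 2 1 0 1 0 1 0 1 0]
  -> pairs=16 depth=3 groups=12 -> no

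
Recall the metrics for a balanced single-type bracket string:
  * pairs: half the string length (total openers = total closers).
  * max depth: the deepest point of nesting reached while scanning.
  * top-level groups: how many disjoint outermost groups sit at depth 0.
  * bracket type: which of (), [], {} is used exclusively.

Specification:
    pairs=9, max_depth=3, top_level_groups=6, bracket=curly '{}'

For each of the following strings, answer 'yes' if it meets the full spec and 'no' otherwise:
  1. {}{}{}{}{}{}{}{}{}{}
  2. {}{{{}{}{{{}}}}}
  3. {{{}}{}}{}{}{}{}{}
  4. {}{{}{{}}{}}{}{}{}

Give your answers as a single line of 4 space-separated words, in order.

Answer: no no yes no

Derivation:
String 1 '{}{}{}{}{}{}{}{}{}{}': depth seq [1 0 1 0 1 0 1 0 1 0 1 0 1 0 1 0 1 0 1 0]
  -> pairs=10 depth=1 groups=10 -> no
String 2 '{}{{{}{}{{{}}}}}': depth seq [1 0 1 2 3 2 3 2 3 4 5 4 3 2 1 0]
  -> pairs=8 depth=5 groups=2 -> no
String 3 '{{{}}{}}{}{}{}{}{}': depth seq [1 2 3 2 1 2 1 0 1 0 1 0 1 0 1 0 1 0]
  -> pairs=9 depth=3 groups=6 -> yes
String 4 '{}{{}{{}}{}}{}{}{}': depth seq [1 0 1 2 1 2 3 2 1 2 1 0 1 0 1 0 1 0]
  -> pairs=9 depth=3 groups=5 -> no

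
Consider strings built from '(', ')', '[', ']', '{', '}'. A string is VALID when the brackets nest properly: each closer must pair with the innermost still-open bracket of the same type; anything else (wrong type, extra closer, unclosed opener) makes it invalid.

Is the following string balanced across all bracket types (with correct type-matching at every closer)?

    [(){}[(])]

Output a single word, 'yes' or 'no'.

pos 0: push '['; stack = [
pos 1: push '('; stack = [(
pos 2: ')' matches '('; pop; stack = [
pos 3: push '{'; stack = [{
pos 4: '}' matches '{'; pop; stack = [
pos 5: push '['; stack = [[
pos 6: push '('; stack = [[(
pos 7: saw closer ']' but top of stack is '(' (expected ')') → INVALID
Verdict: type mismatch at position 7: ']' closes '(' → no

Answer: no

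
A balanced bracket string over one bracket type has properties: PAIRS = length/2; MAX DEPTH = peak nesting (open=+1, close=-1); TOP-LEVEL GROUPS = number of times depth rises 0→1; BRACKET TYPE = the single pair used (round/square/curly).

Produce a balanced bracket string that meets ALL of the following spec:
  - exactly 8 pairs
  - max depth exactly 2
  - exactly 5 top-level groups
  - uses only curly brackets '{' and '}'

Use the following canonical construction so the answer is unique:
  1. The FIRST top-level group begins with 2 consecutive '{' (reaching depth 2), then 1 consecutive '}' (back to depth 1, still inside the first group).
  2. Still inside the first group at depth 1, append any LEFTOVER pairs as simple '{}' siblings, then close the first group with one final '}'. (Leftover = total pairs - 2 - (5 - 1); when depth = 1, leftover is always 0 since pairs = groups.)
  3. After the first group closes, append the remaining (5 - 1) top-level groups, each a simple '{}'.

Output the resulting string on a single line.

Spec: pairs=8 depth=2 groups=5
Leftover pairs = 8 - 2 - (5-1) = 2
First group: deep chain of depth 2 + 2 sibling pairs
Remaining 4 groups: simple '{}' each

Answer: {{}{}{}}{}{}{}{}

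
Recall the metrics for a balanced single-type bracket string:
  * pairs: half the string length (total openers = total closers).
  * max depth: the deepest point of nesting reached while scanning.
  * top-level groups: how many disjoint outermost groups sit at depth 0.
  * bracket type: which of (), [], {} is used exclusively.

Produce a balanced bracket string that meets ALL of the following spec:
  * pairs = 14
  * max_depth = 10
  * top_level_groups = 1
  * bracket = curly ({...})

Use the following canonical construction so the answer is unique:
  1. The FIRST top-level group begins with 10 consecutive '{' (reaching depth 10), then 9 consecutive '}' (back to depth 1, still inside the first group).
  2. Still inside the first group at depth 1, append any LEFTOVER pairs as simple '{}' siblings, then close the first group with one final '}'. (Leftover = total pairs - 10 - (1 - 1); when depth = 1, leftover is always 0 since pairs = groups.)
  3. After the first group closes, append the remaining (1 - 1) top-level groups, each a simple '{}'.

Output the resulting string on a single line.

Spec: pairs=14 depth=10 groups=1
Leftover pairs = 14 - 10 - (1-1) = 4
First group: deep chain of depth 10 + 4 sibling pairs
Remaining 0 groups: simple '{}' each

Answer: {{{{{{{{{{}}}}}}}}}{}{}{}{}}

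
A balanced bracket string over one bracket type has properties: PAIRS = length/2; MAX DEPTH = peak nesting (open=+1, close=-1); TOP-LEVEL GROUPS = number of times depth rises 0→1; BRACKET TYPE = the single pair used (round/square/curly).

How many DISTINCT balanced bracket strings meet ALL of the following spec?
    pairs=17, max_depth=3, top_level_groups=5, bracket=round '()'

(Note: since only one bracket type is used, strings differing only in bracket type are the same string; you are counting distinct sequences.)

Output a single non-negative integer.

Spec: pairs=17 depth=3 groups=5
Count(depth <= 3) = 657920
Count(depth <= 2) = 1820
Count(depth == 3) = 657920 - 1820 = 656100

Answer: 656100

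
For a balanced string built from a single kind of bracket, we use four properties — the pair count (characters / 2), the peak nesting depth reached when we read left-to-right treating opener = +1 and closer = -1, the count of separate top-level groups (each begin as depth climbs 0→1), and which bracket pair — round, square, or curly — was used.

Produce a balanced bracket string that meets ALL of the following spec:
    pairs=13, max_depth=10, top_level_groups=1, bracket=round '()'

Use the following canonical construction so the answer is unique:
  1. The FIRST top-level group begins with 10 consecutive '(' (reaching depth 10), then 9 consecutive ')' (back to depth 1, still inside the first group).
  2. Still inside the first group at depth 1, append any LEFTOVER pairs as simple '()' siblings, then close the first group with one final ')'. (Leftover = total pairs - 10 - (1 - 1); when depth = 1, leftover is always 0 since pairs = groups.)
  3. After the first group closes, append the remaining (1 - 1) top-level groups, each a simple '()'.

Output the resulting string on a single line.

Spec: pairs=13 depth=10 groups=1
Leftover pairs = 13 - 10 - (1-1) = 3
First group: deep chain of depth 10 + 3 sibling pairs
Remaining 0 groups: simple '()' each

Answer: (((((((((()))))))))()()())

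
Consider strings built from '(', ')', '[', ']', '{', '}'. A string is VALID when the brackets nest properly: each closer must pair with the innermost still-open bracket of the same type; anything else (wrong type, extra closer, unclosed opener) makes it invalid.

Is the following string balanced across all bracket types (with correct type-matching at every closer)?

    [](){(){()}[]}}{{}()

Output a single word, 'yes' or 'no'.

pos 0: push '['; stack = [
pos 1: ']' matches '['; pop; stack = (empty)
pos 2: push '('; stack = (
pos 3: ')' matches '('; pop; stack = (empty)
pos 4: push '{'; stack = {
pos 5: push '('; stack = {(
pos 6: ')' matches '('; pop; stack = {
pos 7: push '{'; stack = {{
pos 8: push '('; stack = {{(
pos 9: ')' matches '('; pop; stack = {{
pos 10: '}' matches '{'; pop; stack = {
pos 11: push '['; stack = {[
pos 12: ']' matches '['; pop; stack = {
pos 13: '}' matches '{'; pop; stack = (empty)
pos 14: saw closer '}' but stack is empty → INVALID
Verdict: unmatched closer '}' at position 14 → no

Answer: no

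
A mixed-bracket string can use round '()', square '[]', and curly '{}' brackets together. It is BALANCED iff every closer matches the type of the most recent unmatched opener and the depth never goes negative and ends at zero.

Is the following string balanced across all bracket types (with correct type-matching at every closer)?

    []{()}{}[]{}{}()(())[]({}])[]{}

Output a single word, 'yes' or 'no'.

pos 0: push '['; stack = [
pos 1: ']' matches '['; pop; stack = (empty)
pos 2: push '{'; stack = {
pos 3: push '('; stack = {(
pos 4: ')' matches '('; pop; stack = {
pos 5: '}' matches '{'; pop; stack = (empty)
pos 6: push '{'; stack = {
pos 7: '}' matches '{'; pop; stack = (empty)
pos 8: push '['; stack = [
pos 9: ']' matches '['; pop; stack = (empty)
pos 10: push '{'; stack = {
pos 11: '}' matches '{'; pop; stack = (empty)
pos 12: push '{'; stack = {
pos 13: '}' matches '{'; pop; stack = (empty)
pos 14: push '('; stack = (
pos 15: ')' matches '('; pop; stack = (empty)
pos 16: push '('; stack = (
pos 17: push '('; stack = ((
pos 18: ')' matches '('; pop; stack = (
pos 19: ')' matches '('; pop; stack = (empty)
pos 20: push '['; stack = [
pos 21: ']' matches '['; pop; stack = (empty)
pos 22: push '('; stack = (
pos 23: push '{'; stack = ({
pos 24: '}' matches '{'; pop; stack = (
pos 25: saw closer ']' but top of stack is '(' (expected ')') → INVALID
Verdict: type mismatch at position 25: ']' closes '(' → no

Answer: no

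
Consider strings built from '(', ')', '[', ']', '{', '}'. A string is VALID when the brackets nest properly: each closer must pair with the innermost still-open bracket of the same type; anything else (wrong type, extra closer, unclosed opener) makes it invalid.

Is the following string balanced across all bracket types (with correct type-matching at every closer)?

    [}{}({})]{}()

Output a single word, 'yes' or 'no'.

pos 0: push '['; stack = [
pos 1: saw closer '}' but top of stack is '[' (expected ']') → INVALID
Verdict: type mismatch at position 1: '}' closes '[' → no

Answer: no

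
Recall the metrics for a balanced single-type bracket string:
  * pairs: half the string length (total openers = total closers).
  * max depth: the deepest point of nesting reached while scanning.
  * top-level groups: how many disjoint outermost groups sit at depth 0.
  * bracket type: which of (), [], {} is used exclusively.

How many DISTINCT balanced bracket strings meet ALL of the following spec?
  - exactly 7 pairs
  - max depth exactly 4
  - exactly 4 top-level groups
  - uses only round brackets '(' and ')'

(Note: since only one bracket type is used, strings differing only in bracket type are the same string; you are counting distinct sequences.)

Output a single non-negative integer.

Spec: pairs=7 depth=4 groups=4
Count(depth <= 4) = 48
Count(depth <= 3) = 44
Count(depth == 4) = 48 - 44 = 4

Answer: 4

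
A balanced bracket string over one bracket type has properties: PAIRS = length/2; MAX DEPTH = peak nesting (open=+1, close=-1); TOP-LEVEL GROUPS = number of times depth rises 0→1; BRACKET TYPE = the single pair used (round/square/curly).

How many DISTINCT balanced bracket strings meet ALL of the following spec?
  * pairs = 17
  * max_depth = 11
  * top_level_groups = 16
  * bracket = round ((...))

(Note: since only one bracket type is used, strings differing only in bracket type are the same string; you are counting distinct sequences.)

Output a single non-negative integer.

Answer: 0

Derivation:
Spec: pairs=17 depth=11 groups=16
Count(depth <= 11) = 16
Count(depth <= 10) = 16
Count(depth == 11) = 16 - 16 = 0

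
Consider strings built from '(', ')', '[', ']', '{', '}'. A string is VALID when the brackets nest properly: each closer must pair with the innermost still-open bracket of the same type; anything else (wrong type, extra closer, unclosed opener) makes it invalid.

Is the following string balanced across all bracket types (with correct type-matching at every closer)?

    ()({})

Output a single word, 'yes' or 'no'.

Answer: yes

Derivation:
pos 0: push '('; stack = (
pos 1: ')' matches '('; pop; stack = (empty)
pos 2: push '('; stack = (
pos 3: push '{'; stack = ({
pos 4: '}' matches '{'; pop; stack = (
pos 5: ')' matches '('; pop; stack = (empty)
end: stack empty → VALID
Verdict: properly nested → yes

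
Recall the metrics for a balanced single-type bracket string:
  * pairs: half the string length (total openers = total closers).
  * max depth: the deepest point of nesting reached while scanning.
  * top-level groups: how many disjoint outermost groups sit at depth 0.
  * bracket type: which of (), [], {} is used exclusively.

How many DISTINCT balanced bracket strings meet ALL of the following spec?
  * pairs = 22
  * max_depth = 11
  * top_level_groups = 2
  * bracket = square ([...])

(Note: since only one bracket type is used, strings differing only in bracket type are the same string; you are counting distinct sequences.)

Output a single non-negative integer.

Spec: pairs=22 depth=11 groups=2
Count(depth <= 11) = 24102808990
Count(depth <= 10) = 23434345975
Count(depth == 11) = 24102808990 - 23434345975 = 668463015

Answer: 668463015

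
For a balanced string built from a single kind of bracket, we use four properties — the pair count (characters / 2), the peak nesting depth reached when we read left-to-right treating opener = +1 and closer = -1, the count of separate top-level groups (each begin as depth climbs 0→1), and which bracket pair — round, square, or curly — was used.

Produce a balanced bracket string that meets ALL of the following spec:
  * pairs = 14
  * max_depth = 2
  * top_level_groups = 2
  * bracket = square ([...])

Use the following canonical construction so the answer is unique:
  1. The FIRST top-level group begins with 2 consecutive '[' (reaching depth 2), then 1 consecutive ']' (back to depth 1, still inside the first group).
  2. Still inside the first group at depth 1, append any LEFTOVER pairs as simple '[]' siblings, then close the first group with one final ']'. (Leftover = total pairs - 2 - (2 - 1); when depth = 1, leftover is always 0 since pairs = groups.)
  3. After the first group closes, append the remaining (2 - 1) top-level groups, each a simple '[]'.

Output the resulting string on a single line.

Spec: pairs=14 depth=2 groups=2
Leftover pairs = 14 - 2 - (2-1) = 11
First group: deep chain of depth 2 + 11 sibling pairs
Remaining 1 groups: simple '[]' each

Answer: [[][][][][][][][][][][][]][]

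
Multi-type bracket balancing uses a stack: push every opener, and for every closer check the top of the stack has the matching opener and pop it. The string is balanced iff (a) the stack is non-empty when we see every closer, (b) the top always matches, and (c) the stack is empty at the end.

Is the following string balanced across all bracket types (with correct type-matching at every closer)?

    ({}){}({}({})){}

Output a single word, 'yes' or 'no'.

pos 0: push '('; stack = (
pos 1: push '{'; stack = ({
pos 2: '}' matches '{'; pop; stack = (
pos 3: ')' matches '('; pop; stack = (empty)
pos 4: push '{'; stack = {
pos 5: '}' matches '{'; pop; stack = (empty)
pos 6: push '('; stack = (
pos 7: push '{'; stack = ({
pos 8: '}' matches '{'; pop; stack = (
pos 9: push '('; stack = ((
pos 10: push '{'; stack = (({
pos 11: '}' matches '{'; pop; stack = ((
pos 12: ')' matches '('; pop; stack = (
pos 13: ')' matches '('; pop; stack = (empty)
pos 14: push '{'; stack = {
pos 15: '}' matches '{'; pop; stack = (empty)
end: stack empty → VALID
Verdict: properly nested → yes

Answer: yes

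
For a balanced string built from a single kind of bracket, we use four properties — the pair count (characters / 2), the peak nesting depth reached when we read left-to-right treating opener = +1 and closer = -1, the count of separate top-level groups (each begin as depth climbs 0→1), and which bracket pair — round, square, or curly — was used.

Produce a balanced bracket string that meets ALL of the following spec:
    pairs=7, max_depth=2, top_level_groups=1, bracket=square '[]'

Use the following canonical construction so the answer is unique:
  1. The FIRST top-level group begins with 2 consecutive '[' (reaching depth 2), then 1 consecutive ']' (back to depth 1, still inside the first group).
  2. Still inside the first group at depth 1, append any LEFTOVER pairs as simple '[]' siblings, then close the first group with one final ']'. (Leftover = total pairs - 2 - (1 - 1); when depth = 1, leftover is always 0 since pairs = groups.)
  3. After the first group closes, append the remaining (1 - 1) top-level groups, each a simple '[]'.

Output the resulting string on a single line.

Answer: [[][][][][][]]

Derivation:
Spec: pairs=7 depth=2 groups=1
Leftover pairs = 7 - 2 - (1-1) = 5
First group: deep chain of depth 2 + 5 sibling pairs
Remaining 0 groups: simple '[]' each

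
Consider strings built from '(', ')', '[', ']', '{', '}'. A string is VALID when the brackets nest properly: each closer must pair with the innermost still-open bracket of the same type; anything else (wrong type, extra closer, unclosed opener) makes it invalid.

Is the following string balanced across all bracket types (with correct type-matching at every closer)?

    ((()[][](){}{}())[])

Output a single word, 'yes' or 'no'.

pos 0: push '('; stack = (
pos 1: push '('; stack = ((
pos 2: push '('; stack = (((
pos 3: ')' matches '('; pop; stack = ((
pos 4: push '['; stack = (([
pos 5: ']' matches '['; pop; stack = ((
pos 6: push '['; stack = (([
pos 7: ']' matches '['; pop; stack = ((
pos 8: push '('; stack = (((
pos 9: ')' matches '('; pop; stack = ((
pos 10: push '{'; stack = (({
pos 11: '}' matches '{'; pop; stack = ((
pos 12: push '{'; stack = (({
pos 13: '}' matches '{'; pop; stack = ((
pos 14: push '('; stack = (((
pos 15: ')' matches '('; pop; stack = ((
pos 16: ')' matches '('; pop; stack = (
pos 17: push '['; stack = ([
pos 18: ']' matches '['; pop; stack = (
pos 19: ')' matches '('; pop; stack = (empty)
end: stack empty → VALID
Verdict: properly nested → yes

Answer: yes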